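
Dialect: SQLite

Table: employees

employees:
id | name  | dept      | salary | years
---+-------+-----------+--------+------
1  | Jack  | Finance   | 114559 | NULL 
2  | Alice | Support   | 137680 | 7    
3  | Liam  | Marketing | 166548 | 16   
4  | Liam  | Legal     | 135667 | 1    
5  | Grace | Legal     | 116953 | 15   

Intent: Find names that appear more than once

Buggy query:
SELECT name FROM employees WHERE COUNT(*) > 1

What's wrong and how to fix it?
Bug: COUNT(*) is an aggregate and cannot be used in WHERE

Fix: GROUP BY name, then filter groups with HAVING COUNT(*) > 1

Corrected query:
SELECT name FROM employees GROUP BY name HAVING COUNT(*) > 1

Result:
name
----
Liam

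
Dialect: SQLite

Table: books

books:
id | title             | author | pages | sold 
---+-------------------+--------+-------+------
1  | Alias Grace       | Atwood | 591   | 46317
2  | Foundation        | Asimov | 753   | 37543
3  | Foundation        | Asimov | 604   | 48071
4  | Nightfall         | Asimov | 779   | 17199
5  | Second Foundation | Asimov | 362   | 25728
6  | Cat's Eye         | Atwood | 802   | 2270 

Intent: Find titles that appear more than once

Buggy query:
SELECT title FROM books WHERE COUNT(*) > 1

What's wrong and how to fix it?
Bug: COUNT(*) is an aggregate and cannot be used in WHERE

Fix: GROUP BY title, then filter groups with HAVING COUNT(*) > 1

Corrected query:
SELECT title FROM books GROUP BY title HAVING COUNT(*) > 1

Result:
title     
----------
Foundation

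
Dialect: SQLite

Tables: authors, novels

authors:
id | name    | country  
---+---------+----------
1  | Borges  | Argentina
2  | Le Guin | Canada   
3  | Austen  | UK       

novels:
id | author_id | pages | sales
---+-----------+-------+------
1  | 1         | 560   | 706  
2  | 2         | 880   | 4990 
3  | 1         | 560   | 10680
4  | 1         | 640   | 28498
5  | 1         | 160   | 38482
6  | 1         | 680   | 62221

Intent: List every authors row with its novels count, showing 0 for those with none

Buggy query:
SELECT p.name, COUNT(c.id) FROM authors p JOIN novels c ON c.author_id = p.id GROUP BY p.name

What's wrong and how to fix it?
Bug: INNER JOIN drops authors rows that have no matching novels rows

Fix: Use LEFT JOIN so parents without children still appear (COUNT(c.id) gives 0)

Corrected query:
SELECT p.name, COUNT(c.id) FROM authors p LEFT JOIN novels c ON c.author_id = p.id GROUP BY p.name

Result:
name    | COUNT(c.id)
--------+------------
Austen  | 0          
Borges  | 5          
Le Guin | 1          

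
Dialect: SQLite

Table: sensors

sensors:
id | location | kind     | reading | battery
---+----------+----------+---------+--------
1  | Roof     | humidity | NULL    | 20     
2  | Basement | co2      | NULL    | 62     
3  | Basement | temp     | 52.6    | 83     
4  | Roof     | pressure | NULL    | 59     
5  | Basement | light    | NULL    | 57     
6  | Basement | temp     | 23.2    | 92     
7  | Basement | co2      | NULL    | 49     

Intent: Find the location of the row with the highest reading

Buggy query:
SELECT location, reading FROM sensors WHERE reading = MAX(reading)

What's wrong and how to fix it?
Bug: MAX(reading) is an aggregate and cannot be used directly in WHERE

Fix: Wrap MAX in a scalar subquery so WHERE compares against a single value

Corrected query:
SELECT location, reading FROM sensors WHERE reading = (SELECT MAX(reading) FROM sensors)

Result:
location | reading
---------+--------
Basement | 52.6   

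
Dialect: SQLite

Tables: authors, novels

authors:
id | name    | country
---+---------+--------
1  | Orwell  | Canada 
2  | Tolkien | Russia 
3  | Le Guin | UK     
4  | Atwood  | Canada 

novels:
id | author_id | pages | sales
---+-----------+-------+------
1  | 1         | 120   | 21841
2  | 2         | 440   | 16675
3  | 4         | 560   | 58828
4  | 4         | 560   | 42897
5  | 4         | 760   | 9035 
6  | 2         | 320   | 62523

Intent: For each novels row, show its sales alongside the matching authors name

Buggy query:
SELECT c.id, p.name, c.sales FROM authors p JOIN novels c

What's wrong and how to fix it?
Bug: Missing join condition: each novels row is matched to all authors rows instead of just its own

Fix: Specify the join condition linking the foreign key to the parent id

Corrected query:
SELECT c.id, p.name, c.sales FROM authors p JOIN novels c ON c.author_id = p.id

Result:
id | name    | sales
---+---------+------
1  | Orwell  | 21841
2  | Tolkien | 16675
3  | Atwood  | 58828
4  | Atwood  | 42897
5  | Atwood  | 9035 
6  | Tolkien | 62523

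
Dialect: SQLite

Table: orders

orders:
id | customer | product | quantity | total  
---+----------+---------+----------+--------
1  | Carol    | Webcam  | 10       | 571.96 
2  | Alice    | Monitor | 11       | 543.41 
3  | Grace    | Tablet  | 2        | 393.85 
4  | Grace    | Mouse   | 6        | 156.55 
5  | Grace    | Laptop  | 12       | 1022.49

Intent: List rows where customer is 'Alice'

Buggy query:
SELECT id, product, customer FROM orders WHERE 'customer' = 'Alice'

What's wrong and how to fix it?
Bug: Single quotes denote string literals in SQL; the column name is being compared as a constant string

Fix: Remove the quotes around the column name (or use double quotes for an identifier)

Corrected query:
SELECT id, product, customer FROM orders WHERE customer = 'Alice'

Result:
id | product | customer
---+---------+---------
2  | Monitor | Alice   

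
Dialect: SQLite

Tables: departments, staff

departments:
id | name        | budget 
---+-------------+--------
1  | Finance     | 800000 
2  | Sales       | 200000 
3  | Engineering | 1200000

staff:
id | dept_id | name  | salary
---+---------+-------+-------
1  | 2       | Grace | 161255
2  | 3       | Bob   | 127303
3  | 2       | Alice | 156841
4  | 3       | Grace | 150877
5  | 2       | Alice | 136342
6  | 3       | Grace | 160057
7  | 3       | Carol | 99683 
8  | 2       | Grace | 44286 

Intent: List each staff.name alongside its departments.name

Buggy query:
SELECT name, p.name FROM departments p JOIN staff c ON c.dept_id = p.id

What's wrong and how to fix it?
Bug: 'name' exists in both joined tables, so the database can't tell which one is meant

Fix: Prefix ambiguous columns with the table alias

Corrected query:
SELECT c.name, p.name FROM departments p JOIN staff c ON c.dept_id = p.id

Result:
name  | name       
------+------------
Grace | Sales      
Bob   | Engineering
Alice | Sales      
Grace | Engineering
Alice | Sales      
Grace | Engineering
Carol | Engineering
Grace | Sales      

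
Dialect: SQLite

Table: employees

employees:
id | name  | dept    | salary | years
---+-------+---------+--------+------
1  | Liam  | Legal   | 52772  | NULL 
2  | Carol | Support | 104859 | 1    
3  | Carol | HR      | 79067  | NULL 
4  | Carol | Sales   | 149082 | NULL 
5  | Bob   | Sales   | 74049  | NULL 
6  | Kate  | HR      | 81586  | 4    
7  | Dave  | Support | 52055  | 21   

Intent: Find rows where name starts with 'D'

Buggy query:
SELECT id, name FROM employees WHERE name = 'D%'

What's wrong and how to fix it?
Bug: '=' compares the literal string including the % character; pattern matching needs LIKE

Fix: Replace '=' with LIKE so 'D%' is treated as a pattern

Corrected query:
SELECT id, name FROM employees WHERE name LIKE 'D%'

Result:
id | name
---+-----
7  | Dave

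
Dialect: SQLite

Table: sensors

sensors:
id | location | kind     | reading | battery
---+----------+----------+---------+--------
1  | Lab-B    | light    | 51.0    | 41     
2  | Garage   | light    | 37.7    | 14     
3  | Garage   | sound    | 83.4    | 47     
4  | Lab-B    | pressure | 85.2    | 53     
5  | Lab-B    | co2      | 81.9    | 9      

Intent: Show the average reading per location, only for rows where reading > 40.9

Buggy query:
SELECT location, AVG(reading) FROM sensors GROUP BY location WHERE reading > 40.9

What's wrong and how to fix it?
Bug: WHERE cannot follow GROUP BY

Fix: Place WHERE between FROM and GROUP BY

Corrected query:
SELECT location, AVG(reading) FROM sensors WHERE reading > 40.9 GROUP BY location

Result:
location | AVG(reading)
---------+-------------
Garage   | 83.4        
Lab-B    | 72.7        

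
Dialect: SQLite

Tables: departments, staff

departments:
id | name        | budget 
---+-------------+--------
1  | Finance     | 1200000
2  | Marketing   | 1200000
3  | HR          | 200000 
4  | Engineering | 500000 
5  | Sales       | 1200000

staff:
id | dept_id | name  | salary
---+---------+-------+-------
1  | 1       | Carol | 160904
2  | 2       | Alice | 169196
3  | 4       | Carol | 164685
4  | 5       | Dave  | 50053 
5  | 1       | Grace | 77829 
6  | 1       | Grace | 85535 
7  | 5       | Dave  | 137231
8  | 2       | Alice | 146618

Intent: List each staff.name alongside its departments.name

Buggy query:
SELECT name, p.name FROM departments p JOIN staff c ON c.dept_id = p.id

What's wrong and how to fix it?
Bug: 'name' exists in both joined tables, so the database can't tell which one is meant

Fix: Qualify the column with its table alias (c.name)

Corrected query:
SELECT c.name, p.name FROM departments p JOIN staff c ON c.dept_id = p.id

Result:
name  | name       
------+------------
Carol | Finance    
Alice | Marketing  
Carol | Engineering
Dave  | Sales      
Grace | Finance    
Grace | Finance    
Dave  | Sales      
Alice | Marketing  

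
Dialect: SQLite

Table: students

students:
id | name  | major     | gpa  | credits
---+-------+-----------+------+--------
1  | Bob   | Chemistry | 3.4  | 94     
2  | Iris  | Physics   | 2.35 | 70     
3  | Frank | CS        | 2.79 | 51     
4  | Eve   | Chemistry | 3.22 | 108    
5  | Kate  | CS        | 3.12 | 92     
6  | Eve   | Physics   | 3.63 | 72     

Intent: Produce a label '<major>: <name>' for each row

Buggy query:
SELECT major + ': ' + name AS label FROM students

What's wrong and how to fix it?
Bug: '+' is numeric addition; on text columns SQLite converts them to 0 instead of concatenating

Fix: Use the || operator for string concatenation

Corrected query:
SELECT major || ': ' || name AS label FROM students

Result:
label         
--------------
Chemistry: Bob
Physics: Iris 
CS: Frank     
Chemistry: Eve
CS: Kate      
Physics: Eve  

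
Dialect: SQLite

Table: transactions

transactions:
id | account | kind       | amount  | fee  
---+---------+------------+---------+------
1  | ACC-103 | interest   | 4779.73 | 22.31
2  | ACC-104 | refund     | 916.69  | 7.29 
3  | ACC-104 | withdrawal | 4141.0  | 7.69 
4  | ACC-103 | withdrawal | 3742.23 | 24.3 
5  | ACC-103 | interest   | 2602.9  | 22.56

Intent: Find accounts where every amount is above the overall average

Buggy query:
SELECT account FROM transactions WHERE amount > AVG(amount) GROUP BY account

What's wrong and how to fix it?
Bug: WHERE evaluates per row before aggregation, so AVG() is unavailable

Fix: Use a subquery for AVG and a HAVING MIN(...) filter so the condition holds for every row in the group

Corrected query:
SELECT account FROM transactions GROUP BY account HAVING MIN(amount) > (SELECT AVG(amount) FROM transactions)

Result:
(no rows)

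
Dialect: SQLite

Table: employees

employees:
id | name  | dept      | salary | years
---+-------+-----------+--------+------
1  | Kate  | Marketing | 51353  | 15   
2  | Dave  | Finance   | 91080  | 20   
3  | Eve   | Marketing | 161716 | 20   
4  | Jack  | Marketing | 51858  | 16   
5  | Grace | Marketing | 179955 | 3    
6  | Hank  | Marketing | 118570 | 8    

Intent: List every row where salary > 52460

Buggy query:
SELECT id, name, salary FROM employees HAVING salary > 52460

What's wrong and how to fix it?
Bug: HAVING filters the output of aggregation, but this query has no GROUP BY and no aggregate functions, so SQLite rejects it (HAVING clause on a non-aggregate query); the condition here is per row

Fix: Use WHERE for row-level filtering

Corrected query:
SELECT id, name, salary FROM employees WHERE salary > 52460

Result:
id | name  | salary
---+-------+-------
2  | Dave  | 91080 
3  | Eve   | 161716
5  | Grace | 179955
6  | Hank  | 118570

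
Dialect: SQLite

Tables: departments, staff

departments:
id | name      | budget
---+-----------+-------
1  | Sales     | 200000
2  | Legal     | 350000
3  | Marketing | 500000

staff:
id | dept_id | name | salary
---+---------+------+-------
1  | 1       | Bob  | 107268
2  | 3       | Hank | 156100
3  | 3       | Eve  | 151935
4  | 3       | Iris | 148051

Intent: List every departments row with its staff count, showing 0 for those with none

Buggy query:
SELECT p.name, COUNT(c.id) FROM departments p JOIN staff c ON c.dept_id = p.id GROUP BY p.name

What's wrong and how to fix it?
Bug: INNER JOIN drops departments rows that have no matching staff rows

Fix: Use LEFT JOIN so parents without children still appear (COUNT(c.id) gives 0)

Corrected query:
SELECT p.name, COUNT(c.id) FROM departments p LEFT JOIN staff c ON c.dept_id = p.id GROUP BY p.name

Result:
name      | COUNT(c.id)
----------+------------
Legal     | 0          
Marketing | 3          
Sales     | 1          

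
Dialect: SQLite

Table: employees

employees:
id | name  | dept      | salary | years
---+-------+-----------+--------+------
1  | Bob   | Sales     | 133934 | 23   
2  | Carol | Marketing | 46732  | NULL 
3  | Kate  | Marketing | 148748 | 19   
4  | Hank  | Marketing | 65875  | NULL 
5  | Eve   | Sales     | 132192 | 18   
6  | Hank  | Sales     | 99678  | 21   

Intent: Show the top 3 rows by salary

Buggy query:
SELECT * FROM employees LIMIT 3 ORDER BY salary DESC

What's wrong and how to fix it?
Bug: LIMIT must come after ORDER BY

Fix: Swap the clauses: ORDER BY first, then LIMIT

Corrected query:
SELECT * FROM employees ORDER BY salary DESC LIMIT 3

Result:
id | name | dept      | salary | years
---+------+-----------+--------+------
3  | Kate | Marketing | 148748 | 19   
1  | Bob  | Sales     | 133934 | 23   
5  | Eve  | Sales     | 132192 | 18   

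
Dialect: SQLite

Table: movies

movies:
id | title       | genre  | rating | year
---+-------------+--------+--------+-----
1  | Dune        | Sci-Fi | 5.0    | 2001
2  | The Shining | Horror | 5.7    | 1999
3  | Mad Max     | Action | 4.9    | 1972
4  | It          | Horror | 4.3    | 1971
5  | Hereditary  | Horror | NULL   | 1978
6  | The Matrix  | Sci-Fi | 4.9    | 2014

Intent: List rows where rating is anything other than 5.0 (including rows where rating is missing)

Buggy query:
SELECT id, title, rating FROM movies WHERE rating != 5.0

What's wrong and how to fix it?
Bug: 'rating != 5.0' is unknown when rating is NULL, so NULL rows are silently excluded

Fix: Handle NULL separately with IS NULL alongside the inequality

Corrected query:
SELECT id, title, rating FROM movies WHERE rating != 5.0 OR rating IS NULL

Result:
id | title       | rating
---+-------------+-------
2  | The Shining | 5.7   
3  | Mad Max     | 4.9   
4  | It          | 4.3   
5  | Hereditary  | NULL  
6  | The Matrix  | 4.9   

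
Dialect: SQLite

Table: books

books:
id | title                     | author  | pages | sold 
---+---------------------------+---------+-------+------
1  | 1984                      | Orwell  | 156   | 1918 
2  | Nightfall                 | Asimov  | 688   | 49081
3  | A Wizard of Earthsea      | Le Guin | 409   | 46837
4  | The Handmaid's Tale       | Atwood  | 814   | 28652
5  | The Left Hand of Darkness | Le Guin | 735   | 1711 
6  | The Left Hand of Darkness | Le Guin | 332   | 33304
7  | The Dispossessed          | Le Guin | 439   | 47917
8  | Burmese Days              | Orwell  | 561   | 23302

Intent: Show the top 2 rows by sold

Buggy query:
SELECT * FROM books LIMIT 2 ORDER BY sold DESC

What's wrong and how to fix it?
Bug: LIMIT must come after ORDER BY

Fix: Swap the clauses: ORDER BY first, then LIMIT

Corrected query:
SELECT * FROM books ORDER BY sold DESC LIMIT 2

Result:
id | title            | author  | pages | sold 
---+------------------+---------+-------+------
2  | Nightfall        | Asimov  | 688   | 49081
7  | The Dispossessed | Le Guin | 439   | 47917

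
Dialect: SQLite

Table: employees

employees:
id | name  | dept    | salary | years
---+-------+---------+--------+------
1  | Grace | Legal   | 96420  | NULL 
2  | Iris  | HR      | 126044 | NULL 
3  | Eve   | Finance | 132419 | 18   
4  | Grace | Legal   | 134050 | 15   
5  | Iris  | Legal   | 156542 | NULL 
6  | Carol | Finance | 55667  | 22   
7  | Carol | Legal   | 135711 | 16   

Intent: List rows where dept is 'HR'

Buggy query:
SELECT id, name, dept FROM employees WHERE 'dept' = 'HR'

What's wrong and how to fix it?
Bug: Single quotes denote string literals in SQL; the column name is being compared as a constant string

Fix: Remove the quotes around the column name (or use double quotes for an identifier)

Corrected query:
SELECT id, name, dept FROM employees WHERE dept = 'HR'

Result:
id | name | dept
---+------+-----
2  | Iris | HR  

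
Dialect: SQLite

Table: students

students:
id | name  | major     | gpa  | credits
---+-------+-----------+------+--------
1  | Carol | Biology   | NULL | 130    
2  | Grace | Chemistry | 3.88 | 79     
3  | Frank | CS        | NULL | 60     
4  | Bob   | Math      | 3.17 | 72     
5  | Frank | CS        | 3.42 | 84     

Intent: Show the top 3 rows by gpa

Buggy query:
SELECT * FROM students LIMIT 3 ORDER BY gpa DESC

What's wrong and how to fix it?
Bug: ORDER BY cannot follow LIMIT; LIMIT is the final clause

Fix: Sort with ORDER BY, then apply LIMIT

Corrected query:
SELECT * FROM students ORDER BY gpa DESC LIMIT 3

Result:
id | name  | major     | gpa  | credits
---+-------+-----------+------+--------
2  | Grace | Chemistry | 3.88 | 79     
5  | Frank | CS        | 3.42 | 84     
4  | Bob   | Math      | 3.17 | 72     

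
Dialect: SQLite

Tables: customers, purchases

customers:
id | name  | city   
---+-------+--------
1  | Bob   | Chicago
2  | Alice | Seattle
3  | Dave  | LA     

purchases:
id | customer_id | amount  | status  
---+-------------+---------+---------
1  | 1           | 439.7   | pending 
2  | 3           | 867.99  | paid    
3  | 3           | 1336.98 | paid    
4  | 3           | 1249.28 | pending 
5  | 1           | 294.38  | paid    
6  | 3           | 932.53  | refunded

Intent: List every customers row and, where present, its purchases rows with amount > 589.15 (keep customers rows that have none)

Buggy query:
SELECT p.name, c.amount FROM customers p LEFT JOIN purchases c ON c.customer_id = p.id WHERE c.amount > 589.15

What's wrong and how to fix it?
Bug: Filtering c.amount in WHERE discards the NULL rows produced by LEFT JOIN, turning it into an inner join

Fix: Put 'c.amount > 589.15' in the JOIN's ON clause instead of WHERE

Corrected query:
SELECT p.name, c.amount FROM customers p LEFT JOIN purchases c ON c.customer_id = p.id AND c.amount > 589.15

Result:
name  | amount 
------+--------
Bob   | NULL   
Alice | NULL   
Dave  | 867.99 
Dave  | 932.53 
Dave  | 1249.28
Dave  | 1336.98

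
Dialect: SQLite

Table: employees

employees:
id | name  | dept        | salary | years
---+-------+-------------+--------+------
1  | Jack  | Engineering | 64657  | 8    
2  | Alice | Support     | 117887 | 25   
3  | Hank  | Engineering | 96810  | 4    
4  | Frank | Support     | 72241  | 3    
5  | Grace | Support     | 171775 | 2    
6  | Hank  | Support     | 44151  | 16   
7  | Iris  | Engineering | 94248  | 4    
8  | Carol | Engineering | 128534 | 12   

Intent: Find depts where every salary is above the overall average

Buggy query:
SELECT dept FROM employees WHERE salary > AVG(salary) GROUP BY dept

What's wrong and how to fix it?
Bug: WHERE evaluates per row before aggregation, so AVG() is unavailable

Fix: Use a subquery for AVG and a HAVING MIN(...) filter so the condition holds for every row in the group

Corrected query:
SELECT dept FROM employees GROUP BY dept HAVING MIN(salary) > (SELECT AVG(salary) FROM employees)

Result:
(no rows)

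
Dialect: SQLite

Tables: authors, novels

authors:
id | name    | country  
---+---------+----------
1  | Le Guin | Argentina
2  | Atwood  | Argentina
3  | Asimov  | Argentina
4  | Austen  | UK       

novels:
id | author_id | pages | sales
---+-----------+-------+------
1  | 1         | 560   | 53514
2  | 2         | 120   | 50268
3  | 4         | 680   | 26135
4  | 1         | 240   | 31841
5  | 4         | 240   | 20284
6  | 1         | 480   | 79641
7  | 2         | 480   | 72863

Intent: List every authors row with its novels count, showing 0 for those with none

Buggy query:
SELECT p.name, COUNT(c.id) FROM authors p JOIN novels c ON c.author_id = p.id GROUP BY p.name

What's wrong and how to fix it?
Bug: INNER JOIN drops authors rows that have no matching novels rows

Fix: Switch to LEFT JOIN to retain unmatched parent rows

Corrected query:
SELECT p.name, COUNT(c.id) FROM authors p LEFT JOIN novels c ON c.author_id = p.id GROUP BY p.name

Result:
name    | COUNT(c.id)
--------+------------
Asimov  | 0          
Atwood  | 2          
Austen  | 2          
Le Guin | 3          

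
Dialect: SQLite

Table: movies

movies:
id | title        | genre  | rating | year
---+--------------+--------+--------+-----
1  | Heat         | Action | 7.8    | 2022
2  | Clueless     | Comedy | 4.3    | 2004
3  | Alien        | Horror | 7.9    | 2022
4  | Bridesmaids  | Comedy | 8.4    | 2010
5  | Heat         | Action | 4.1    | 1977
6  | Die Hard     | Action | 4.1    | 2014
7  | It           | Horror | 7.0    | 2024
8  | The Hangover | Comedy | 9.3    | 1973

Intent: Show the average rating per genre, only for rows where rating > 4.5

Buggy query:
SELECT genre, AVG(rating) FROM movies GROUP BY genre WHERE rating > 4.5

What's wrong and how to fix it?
Bug: WHERE cannot follow GROUP BY

Fix: Move the WHERE clause before GROUP BY

Corrected query:
SELECT genre, AVG(rating) FROM movies WHERE rating > 4.5 GROUP BY genre

Result:
genre  | AVG(rating)
-------+------------
Action | 7.8        
Comedy | 8.85       
Horror | 7.45       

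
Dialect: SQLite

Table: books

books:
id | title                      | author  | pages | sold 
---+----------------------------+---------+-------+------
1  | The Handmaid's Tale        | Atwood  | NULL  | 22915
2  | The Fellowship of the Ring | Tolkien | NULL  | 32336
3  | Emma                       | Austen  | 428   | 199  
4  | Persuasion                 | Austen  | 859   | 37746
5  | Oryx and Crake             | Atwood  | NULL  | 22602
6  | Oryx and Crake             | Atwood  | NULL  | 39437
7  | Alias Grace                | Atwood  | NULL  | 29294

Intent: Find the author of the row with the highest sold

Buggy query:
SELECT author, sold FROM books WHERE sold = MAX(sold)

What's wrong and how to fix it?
Bug: WHERE is evaluated per row; an aggregate over the whole table isn't defined there

Fix: Use a subquery: WHERE sold = (SELECT MAX(sold) FROM books)

Corrected query:
SELECT author, sold FROM books WHERE sold = (SELECT MAX(sold) FROM books)

Result:
author | sold 
-------+------
Atwood | 39437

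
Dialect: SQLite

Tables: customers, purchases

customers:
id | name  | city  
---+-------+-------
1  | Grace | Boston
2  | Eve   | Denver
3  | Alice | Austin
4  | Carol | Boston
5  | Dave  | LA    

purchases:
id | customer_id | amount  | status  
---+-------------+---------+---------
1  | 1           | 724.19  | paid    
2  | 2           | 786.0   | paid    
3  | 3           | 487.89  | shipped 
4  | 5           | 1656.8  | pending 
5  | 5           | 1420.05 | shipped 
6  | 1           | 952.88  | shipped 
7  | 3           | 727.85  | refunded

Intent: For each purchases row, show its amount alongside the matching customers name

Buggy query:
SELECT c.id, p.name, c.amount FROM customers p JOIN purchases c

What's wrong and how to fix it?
Bug: Missing join condition: each purchases row is matched to all customers rows instead of just its own

Fix: Add ON c.customer_id = p.id to the JOIN

Corrected query:
SELECT c.id, p.name, c.amount FROM customers p JOIN purchases c ON c.customer_id = p.id

Result:
id | name  | amount 
---+-------+--------
1  | Grace | 724.19 
2  | Eve   | 786    
3  | Alice | 487.89 
4  | Dave  | 1656.8 
5  | Dave  | 1420.05
6  | Grace | 952.88 
7  | Alice | 727.85 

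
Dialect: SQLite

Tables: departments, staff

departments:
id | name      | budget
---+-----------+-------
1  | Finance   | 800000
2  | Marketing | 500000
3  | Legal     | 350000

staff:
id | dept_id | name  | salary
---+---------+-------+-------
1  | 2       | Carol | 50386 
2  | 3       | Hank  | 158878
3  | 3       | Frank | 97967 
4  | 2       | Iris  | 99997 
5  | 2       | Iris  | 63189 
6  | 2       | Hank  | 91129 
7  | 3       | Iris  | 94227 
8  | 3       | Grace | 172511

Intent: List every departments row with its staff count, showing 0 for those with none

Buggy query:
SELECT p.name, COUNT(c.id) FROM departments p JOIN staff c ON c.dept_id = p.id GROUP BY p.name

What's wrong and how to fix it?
Bug: An inner join excludes parents with zero children

Fix: Switch to LEFT JOIN to retain unmatched parent rows

Corrected query:
SELECT p.name, COUNT(c.id) FROM departments p LEFT JOIN staff c ON c.dept_id = p.id GROUP BY p.name

Result:
name      | COUNT(c.id)
----------+------------
Finance   | 0          
Legal     | 4          
Marketing | 4          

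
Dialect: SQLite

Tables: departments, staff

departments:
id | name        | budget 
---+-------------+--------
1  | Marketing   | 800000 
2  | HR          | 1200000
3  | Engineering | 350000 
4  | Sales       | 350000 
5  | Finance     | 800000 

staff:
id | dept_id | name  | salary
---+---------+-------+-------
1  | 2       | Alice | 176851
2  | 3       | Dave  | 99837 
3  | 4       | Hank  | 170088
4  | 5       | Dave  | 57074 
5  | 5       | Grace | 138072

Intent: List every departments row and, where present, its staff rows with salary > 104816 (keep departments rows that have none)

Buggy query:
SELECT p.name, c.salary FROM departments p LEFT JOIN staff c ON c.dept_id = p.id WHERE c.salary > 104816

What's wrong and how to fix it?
Bug: A WHERE condition on the right-hand table after LEFT JOIN drops unmatched parents

Fix: Put 'c.salary > 104816' in the JOIN's ON clause instead of WHERE

Corrected query:
SELECT p.name, c.salary FROM departments p LEFT JOIN staff c ON c.dept_id = p.id AND c.salary > 104816

Result:
name        | salary
------------+-------
Marketing   | NULL  
HR          | 176851
Engineering | NULL  
Sales       | 170088
Finance     | 138072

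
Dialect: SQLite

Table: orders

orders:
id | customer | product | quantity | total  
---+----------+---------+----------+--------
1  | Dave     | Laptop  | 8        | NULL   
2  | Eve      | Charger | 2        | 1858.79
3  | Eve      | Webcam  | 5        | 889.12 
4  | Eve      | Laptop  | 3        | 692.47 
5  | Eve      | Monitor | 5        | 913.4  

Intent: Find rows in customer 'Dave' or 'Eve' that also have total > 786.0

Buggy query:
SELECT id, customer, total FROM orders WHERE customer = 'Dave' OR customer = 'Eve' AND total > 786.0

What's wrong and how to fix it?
Bug: Without parentheses, AND is evaluated before OR, so the total filter only applies to the 'Eve' branch

Fix: Add parentheses around the OR so the AND applies to both alternatives

Corrected query:
SELECT id, customer, total FROM orders WHERE (customer = 'Dave' OR customer = 'Eve') AND total > 786.0

Result:
id | customer | total  
---+----------+--------
2  | Eve      | 1858.79
3  | Eve      | 889.12 
5  | Eve      | 913.4  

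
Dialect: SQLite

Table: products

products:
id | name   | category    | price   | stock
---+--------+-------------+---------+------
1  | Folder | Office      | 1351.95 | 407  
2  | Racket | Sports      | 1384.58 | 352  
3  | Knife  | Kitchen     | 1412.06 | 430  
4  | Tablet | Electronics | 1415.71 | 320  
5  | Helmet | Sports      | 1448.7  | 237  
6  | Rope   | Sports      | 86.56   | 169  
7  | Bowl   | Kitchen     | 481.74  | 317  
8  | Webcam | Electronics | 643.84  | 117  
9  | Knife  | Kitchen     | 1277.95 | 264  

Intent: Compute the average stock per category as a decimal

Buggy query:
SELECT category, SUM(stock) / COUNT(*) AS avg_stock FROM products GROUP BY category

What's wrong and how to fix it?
Bug: Both operands are integers, so '/' performs integer division and truncates

Fix: Multiply by 1.0 (or CAST to REAL) to force floating-point division

Corrected query:
SELECT category, SUM(stock) * 1.0 / COUNT(*) AS avg_stock FROM products GROUP BY category

Result:
category    | avg_stock 
------------+-----------
Electronics | 218.5     
Kitchen     | 337       
Office      | 407       
Sports      | 252.666667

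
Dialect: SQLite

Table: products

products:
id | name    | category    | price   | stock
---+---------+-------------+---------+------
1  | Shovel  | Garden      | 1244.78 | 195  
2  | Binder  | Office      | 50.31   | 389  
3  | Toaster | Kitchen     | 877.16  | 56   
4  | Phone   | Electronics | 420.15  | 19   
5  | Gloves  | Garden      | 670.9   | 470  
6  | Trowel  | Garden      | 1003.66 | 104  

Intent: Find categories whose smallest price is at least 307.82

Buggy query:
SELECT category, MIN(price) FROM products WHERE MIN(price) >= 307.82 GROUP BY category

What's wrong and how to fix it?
Bug: Aggregates like MIN are computed per group after WHERE runs

Fix: Use HAVING for the per-group MIN condition

Corrected query:
SELECT category, MIN(price) FROM products GROUP BY category HAVING MIN(price) >= 307.82

Result:
category    | MIN(price)
------------+-----------
Electronics | 420.15    
Garden      | 670.9     
Kitchen     | 877.16    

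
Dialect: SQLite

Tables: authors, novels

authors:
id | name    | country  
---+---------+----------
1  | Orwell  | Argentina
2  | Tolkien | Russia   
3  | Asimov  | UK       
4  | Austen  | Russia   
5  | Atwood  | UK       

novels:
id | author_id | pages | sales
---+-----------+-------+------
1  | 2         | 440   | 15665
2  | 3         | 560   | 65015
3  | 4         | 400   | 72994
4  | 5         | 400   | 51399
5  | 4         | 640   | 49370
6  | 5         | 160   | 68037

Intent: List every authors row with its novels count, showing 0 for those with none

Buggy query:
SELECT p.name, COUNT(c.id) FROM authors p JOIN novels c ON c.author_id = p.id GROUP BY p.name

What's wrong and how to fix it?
Bug: An inner join excludes parents with zero children

Fix: Switch to LEFT JOIN to retain unmatched parent rows

Corrected query:
SELECT p.name, COUNT(c.id) FROM authors p LEFT JOIN novels c ON c.author_id = p.id GROUP BY p.name

Result:
name    | COUNT(c.id)
--------+------------
Asimov  | 1          
Atwood  | 2          
Austen  | 2          
Orwell  | 0          
Tolkien | 1          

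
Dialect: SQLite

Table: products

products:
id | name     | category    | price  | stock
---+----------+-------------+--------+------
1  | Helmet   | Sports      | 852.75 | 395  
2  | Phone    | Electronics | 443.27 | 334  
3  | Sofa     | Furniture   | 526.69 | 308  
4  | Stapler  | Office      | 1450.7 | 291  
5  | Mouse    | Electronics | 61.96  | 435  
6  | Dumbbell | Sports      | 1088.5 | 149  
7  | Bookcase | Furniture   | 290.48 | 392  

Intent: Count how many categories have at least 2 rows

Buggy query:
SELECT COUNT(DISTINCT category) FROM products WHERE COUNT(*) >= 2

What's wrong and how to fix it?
Bug: WHERE filters individual rows, not groups, so a group-level COUNT is invalid there

Fix: Group first with HAVING COUNT(*) >= 2, then COUNT the resulting groups

Corrected query:
SELECT COUNT(*) FROM (SELECT category FROM products GROUP BY category HAVING COUNT(*) >= 2)

Result:
COUNT(*)
--------
3       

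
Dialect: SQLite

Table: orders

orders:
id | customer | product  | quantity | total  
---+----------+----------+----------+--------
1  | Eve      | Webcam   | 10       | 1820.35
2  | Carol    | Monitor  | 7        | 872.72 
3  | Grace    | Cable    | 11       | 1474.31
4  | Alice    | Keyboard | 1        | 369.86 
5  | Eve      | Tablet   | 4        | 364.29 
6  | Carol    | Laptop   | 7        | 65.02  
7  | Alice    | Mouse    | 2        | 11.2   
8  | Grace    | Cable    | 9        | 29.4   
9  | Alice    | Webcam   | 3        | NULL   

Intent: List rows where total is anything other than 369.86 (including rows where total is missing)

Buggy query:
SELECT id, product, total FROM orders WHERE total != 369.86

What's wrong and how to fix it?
Bug: 'total != 369.86' is unknown when total is NULL, so NULL rows are silently excluded

Fix: Handle NULL separately with IS NULL alongside the inequality

Corrected query:
SELECT id, product, total FROM orders WHERE total != 369.86 OR total IS NULL

Result:
id | product | total  
---+---------+--------
1  | Webcam  | 1820.35
2  | Monitor | 872.72 
3  | Cable   | 1474.31
5  | Tablet  | 364.29 
6  | Laptop  | 65.02  
7  | Mouse   | 11.2   
8  | Cable   | 29.4   
9  | Webcam  | NULL   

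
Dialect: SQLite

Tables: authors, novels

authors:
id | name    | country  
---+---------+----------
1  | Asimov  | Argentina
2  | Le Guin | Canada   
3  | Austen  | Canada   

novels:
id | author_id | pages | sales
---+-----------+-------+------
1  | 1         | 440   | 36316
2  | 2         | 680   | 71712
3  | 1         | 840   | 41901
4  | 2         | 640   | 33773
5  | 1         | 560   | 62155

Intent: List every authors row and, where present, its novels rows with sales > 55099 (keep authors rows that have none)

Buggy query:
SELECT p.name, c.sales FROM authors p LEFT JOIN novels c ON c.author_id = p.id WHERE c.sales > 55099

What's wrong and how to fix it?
Bug: Filtering c.sales in WHERE discards the NULL rows produced by LEFT JOIN, turning it into an inner join

Fix: Move the right-table condition into the ON clause so unmatched parents are kept

Corrected query:
SELECT p.name, c.sales FROM authors p LEFT JOIN novels c ON c.author_id = p.id AND c.sales > 55099

Result:
name    | sales
--------+------
Asimov  | 62155
Le Guin | 71712
Austen  | NULL 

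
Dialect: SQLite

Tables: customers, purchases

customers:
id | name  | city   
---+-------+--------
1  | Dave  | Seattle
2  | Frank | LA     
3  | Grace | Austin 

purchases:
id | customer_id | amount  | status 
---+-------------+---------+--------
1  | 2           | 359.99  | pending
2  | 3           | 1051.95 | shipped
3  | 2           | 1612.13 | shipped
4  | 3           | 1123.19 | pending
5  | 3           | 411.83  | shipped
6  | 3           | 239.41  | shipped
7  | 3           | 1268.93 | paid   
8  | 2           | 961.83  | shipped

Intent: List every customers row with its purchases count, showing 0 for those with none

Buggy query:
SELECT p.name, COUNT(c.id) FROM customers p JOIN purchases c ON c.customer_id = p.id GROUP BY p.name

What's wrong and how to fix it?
Bug: INNER JOIN drops customers rows that have no matching purchases rows

Fix: Use LEFT JOIN so parents without children still appear (COUNT(c.id) gives 0)

Corrected query:
SELECT p.name, COUNT(c.id) FROM customers p LEFT JOIN purchases c ON c.customer_id = p.id GROUP BY p.name

Result:
name  | COUNT(c.id)
------+------------
Dave  | 0          
Frank | 3          
Grace | 5          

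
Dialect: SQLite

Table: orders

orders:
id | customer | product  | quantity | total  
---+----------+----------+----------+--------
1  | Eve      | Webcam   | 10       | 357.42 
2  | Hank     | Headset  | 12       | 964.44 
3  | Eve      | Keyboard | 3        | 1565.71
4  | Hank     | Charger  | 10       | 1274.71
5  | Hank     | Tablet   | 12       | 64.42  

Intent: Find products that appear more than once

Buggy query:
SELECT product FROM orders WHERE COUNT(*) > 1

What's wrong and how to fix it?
Bug: COUNT(*) is an aggregate and cannot be used in WHERE

Fix: GROUP BY product, then filter groups with HAVING COUNT(*) > 1

Corrected query:
SELECT product FROM orders GROUP BY product HAVING COUNT(*) > 1

Result:
(no rows)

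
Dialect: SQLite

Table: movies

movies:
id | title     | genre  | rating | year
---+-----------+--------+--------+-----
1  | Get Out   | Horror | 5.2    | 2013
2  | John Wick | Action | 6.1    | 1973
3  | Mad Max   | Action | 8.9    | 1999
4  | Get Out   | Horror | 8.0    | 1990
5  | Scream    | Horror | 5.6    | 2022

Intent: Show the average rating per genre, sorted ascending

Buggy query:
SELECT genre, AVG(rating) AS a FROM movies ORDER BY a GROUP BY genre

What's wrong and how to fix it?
Bug: GROUP BY must precede ORDER BY

Fix: Move ORDER BY to the end, after GROUP BY

Corrected query:
SELECT genre, AVG(rating) AS a FROM movies GROUP BY genre ORDER BY a

Result:
genre  | a       
-------+---------
Horror | 6.266667
Action | 7.5     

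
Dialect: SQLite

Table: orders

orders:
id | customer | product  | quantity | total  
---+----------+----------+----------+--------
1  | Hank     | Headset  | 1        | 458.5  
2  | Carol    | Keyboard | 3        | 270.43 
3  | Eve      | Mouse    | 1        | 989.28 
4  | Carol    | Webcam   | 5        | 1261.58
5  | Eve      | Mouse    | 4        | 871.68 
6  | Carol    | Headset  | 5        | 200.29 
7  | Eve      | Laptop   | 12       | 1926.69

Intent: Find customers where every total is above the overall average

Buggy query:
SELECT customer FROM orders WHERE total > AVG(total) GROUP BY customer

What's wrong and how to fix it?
Bug: WHERE evaluates per row before aggregation, so AVG() is unavailable

Fix: Compute the overall average in a scalar subquery and compare each group's MIN against it in HAVING

Corrected query:
SELECT customer FROM orders GROUP BY customer HAVING MIN(total) > (SELECT AVG(total) FROM orders)

Result:
customer
--------
Eve     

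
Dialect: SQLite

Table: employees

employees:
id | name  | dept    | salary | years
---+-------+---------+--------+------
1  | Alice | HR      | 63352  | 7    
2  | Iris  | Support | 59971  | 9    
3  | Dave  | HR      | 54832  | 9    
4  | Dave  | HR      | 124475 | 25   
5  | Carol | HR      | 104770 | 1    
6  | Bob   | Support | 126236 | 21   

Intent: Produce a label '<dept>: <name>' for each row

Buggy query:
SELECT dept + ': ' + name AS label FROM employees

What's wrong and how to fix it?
Bug: SQLite uses || for string concatenation; + coerces text to numbers (yielding 0)

Fix: Replace + with || to concatenate text

Corrected query:
SELECT dept || ': ' || name AS label FROM employees

Result:
label        
-------------
HR: Alice    
Support: Iris
HR: Dave     
HR: Dave     
HR: Carol    
Support: Bob 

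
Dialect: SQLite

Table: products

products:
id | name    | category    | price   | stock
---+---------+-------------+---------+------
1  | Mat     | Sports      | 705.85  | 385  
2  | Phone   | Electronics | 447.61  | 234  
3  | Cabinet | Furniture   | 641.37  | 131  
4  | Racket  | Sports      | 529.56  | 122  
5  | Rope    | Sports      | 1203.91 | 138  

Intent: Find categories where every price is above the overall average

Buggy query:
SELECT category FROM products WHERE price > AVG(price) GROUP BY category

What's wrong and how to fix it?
Bug: WHERE evaluates per row before aggregation, so AVG() is unavailable

Fix: Use a subquery for AVG and a HAVING MIN(...) filter so the condition holds for every row in the group

Corrected query:
SELECT category FROM products GROUP BY category HAVING MIN(price) > (SELECT AVG(price) FROM products)

Result:
(no rows)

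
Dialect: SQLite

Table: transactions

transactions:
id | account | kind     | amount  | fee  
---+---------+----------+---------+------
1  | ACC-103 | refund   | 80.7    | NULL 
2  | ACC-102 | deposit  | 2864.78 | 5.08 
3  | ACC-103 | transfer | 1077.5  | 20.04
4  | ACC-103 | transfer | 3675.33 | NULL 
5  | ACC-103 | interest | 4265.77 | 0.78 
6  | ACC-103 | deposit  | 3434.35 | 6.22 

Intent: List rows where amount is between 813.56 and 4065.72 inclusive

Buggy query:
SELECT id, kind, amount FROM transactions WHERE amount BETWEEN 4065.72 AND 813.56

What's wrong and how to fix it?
Bug: The bounds are reversed; BETWEEN a AND b requires a <= b to match anything

Fix: Write BETWEEN 813.56 AND 4065.72

Corrected query:
SELECT id, kind, amount FROM transactions WHERE amount BETWEEN 813.56 AND 4065.72

Result:
id | kind     | amount 
---+----------+--------
2  | deposit  | 2864.78
3  | transfer | 1077.5 
4  | transfer | 3675.33
6  | deposit  | 3434.35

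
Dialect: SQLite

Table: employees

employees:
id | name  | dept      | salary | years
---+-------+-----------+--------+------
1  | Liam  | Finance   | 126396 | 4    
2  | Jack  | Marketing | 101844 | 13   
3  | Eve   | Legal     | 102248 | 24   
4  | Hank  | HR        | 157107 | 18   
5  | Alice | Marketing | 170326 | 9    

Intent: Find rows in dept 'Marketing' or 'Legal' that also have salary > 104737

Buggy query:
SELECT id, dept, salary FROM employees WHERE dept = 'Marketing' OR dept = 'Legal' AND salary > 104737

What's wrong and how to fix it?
Bug: Without parentheses, AND is evaluated before OR, so the salary filter only applies to the 'Legal' branch

Fix: Group the OR with parentheses (or use IN), then AND the threshold

Corrected query:
SELECT id, dept, salary FROM employees WHERE (dept = 'Marketing' OR dept = 'Legal') AND salary > 104737

Result:
id | dept      | salary
---+-----------+-------
5  | Marketing | 170326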